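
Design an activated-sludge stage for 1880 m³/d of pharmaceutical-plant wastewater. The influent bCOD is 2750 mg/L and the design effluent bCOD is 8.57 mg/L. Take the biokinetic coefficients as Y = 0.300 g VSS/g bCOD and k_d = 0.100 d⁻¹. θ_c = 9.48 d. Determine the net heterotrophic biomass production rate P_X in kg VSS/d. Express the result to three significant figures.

P_X ≈ 794 kg VSS/d

Correct the yield for decay: Y_obs = Y/(1 + k_d θ_c) = 0.300 / (1 + 0.100 × 9.48) = 0.300 / 1.948 = 0.1540.
Substrate removed = Q·(S₀ − S) = 1880 m³/d × (2750 − 8.57) g/m³ = 5.15×10^6 g/d = 5154 kg/d.
P_X = Y_obs · Q(S₀ − S) = 0.1540 × 5154 = 793.7 kg VSS/d.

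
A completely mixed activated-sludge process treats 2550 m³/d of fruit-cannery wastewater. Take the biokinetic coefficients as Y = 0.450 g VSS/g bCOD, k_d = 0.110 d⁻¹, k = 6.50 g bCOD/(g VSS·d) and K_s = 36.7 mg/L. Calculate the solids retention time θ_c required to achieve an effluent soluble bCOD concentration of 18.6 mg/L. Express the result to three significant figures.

θ_c ≈ 1.14 d

At the target effluent, Y k S/(K_s+S) = 0.450×6.50×18.6/55.30 = 0.9838 d⁻¹.
1/θ_c = 0.9838 − 0.110 = 0.8738 d⁻¹, so θ_c = 1.144 d.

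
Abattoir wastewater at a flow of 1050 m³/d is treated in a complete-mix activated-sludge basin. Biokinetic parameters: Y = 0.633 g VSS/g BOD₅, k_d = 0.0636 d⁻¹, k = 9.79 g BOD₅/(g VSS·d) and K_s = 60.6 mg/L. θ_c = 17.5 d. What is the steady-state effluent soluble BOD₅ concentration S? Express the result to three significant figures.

S ≈ 1.20 mg/L

For a completely mixed reactor with recycle the Lawrence–McCarty relation gives S = K_s·(1 + k_d·θ_c) / [θ_c·(Y·k − k_d) − 1] = 60.6 × (1 + 0.0636 × 17.5) / [17.5 × (0.633 × 9.79 − 0.0636) − 1] = 128.0 / 106.3 = 1.204 mg/L.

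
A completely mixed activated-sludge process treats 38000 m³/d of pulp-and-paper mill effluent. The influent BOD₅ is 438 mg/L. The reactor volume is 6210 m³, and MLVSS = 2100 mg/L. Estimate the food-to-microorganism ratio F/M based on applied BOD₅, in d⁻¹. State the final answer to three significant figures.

F/M = applied load / biomass = Q·S₀/(V·X) = 38000 × 438 / (6210 × 2100) = 1.276 d⁻¹.

F/M ≈ 1.28 d⁻¹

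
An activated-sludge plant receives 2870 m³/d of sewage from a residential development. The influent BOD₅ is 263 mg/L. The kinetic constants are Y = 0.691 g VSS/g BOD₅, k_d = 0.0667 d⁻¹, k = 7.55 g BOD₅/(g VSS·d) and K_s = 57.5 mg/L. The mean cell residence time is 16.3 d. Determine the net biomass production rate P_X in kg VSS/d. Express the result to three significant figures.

P_X ≈ 249 kg VSS/d

For a completely mixed reactor with recycle the Lawrence–McCarty relation gives S = K_s·(1 + k_d·θ_c) / [θ_c·(Y·k − k_d) − 1] = 57.5 × (1 + 0.0667 × 16.3) / [16.3 × (0.691 × 7.55 − 0.0667) − 1] = 120.0 / 82.95 = 1.447 mg/L.
The observed yield is Y_obs = Y/(1 + k_d·θ_c) = 0.691 / (1 + 0.0667 × 16.3) = 0.691 / 2.087 = 0.3311 g VSS per g BOD₅ removed.
Mass of BOD₅ removed per day: Q(S₀ − S) = 2870 × 261.6 g/m³ = 750.6 kg/d.
Net biomass production P_X = Y_obs × Q·(S₀ − S) = 0.3311 × 750.6 = 248.5 kg VSS/d.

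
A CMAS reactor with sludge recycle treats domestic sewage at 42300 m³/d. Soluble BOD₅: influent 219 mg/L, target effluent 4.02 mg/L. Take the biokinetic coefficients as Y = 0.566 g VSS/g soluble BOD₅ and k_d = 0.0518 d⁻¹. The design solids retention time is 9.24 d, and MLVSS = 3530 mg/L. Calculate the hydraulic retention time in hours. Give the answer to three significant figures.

Rearranging the biomass balance for a CMAS with decay, V = Y·Q·ΔS·θ_c / [X·(1+k_d θ_c)] = 0.566 × 42300 × (219 − 4.02) × 9.24 / [3530 × (1 + 0.0518 × 9.24)] = 4.76×10^7 / 5220 = 9112 m³.
τ = V/Q = 9112/42300 = 0.2154 d, or 5.170 h.

τ ≈ 5.17 h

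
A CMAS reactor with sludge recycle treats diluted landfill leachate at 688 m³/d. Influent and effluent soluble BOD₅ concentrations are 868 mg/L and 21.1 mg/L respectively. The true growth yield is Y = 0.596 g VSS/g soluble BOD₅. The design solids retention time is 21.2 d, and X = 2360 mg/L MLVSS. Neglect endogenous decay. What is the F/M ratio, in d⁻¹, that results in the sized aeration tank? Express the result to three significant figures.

F/M ≈ 0.0811 d⁻¹

V·X = Y·Q·ΔS·θ_c gives V = 0.596 × 688 × (868 − 21.1) × 21.2 / 2360 = 3120 m³.
Food-to-microorganism ratio F/M = Q S₀ / (V X) = 688 × 868 / (3120 × 2360) = 0.08112 d⁻¹.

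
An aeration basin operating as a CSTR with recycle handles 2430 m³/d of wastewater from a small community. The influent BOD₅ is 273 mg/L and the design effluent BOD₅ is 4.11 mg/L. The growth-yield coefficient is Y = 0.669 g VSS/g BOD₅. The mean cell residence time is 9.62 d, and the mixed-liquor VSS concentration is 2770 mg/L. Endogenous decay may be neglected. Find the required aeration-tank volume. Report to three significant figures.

V·X = Y·Q·ΔS·θ_c gives V = 0.669 × 2430 × (273 − 4.11) × 9.62 / 2770 = 1518 m³.

V ≈ 1520 m³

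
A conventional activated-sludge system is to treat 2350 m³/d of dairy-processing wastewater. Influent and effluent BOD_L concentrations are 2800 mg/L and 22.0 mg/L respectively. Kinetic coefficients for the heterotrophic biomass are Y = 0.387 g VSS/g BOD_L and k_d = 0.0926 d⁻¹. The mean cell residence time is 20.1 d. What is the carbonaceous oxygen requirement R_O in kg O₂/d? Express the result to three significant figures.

R_O ≈ 5270 kg O₂/d

Y_obs = Y / (1 + k_d θ_c) = 0.387 / (1 + 0.0926 × 20.1) = 0.387 / 2.861 = 0.1353.
ΔS = 2800 − 22.0 = 2778 mg/L, so the substrate removal rate is 2350 × 2778/1000 = 6528 kg BOD_L/d.
Net sludge production P_X = 0.1353 × 6528 = 883.0 kg VSS/d.
R_O = Q·ΔS − 1.42 P_X = 6528 − 1254 = 5274 kg O₂/d.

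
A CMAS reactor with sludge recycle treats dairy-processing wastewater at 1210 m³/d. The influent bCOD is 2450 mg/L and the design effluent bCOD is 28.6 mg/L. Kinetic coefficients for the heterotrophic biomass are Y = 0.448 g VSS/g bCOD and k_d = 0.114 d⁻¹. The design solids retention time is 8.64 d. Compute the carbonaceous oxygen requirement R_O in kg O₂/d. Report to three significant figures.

R_O ≈ 1990 kg O₂/d

Y_obs = Y / (1 + k_d θ_c) = 0.448 / (1 + 0.114 × 8.64) = 0.448 / 1.985 = 0.2257.
Mass of bCOD removed per day: Q(S₀ − S) = 1210 × 2421 g/m³ = 2930 kg/d.
P_X = Y_obs·Q·(S₀ − S) = 0.2257 × 2930 = 661.3 kg VSS/d.
Carbonaceous O₂ demand = substrate oxidised − cell-mass equivalent = 2930 − 1.42 × 661.3 = 1991 kg O₂/d.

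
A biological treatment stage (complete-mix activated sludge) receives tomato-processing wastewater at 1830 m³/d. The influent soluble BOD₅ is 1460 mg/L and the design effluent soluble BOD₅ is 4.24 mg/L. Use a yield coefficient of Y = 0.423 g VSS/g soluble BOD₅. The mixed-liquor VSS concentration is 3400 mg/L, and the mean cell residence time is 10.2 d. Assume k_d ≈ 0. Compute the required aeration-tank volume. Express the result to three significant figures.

V ≈ 3380 m³

V·X = Y·Q·ΔS·θ_c gives V = 0.423 × 1830 × (1460 − 4.24) × 10.2 / 3400 = 3381 m³.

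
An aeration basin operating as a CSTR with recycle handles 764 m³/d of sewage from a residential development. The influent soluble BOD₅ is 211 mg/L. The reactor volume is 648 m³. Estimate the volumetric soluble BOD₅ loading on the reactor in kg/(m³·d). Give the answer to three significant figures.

L_v ≈ 0.249 kg soluble BOD₅/(m³·d)

Applied soluble BOD₅ load per unit volume = Q·S₀/V = (764 × 211/1000)/648.0 = 0.2488 kg soluble BOD₅·m⁻³·d⁻¹.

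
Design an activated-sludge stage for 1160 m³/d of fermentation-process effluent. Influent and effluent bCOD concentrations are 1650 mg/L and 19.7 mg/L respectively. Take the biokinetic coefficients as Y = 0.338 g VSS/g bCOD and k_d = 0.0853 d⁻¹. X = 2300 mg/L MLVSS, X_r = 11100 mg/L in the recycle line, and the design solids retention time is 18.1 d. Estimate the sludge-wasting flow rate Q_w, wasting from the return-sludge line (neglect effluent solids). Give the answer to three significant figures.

Rearranging the biomass balance for a CMAS with decay, V = Y·Q·ΔS·θ_c / [X·(1+k_d θ_c)] = 0.338 × 1160 × (1650 − 19.7) × 18.1 / [2300 × (1 + 0.0853 × 18.1)] = 1.16×10^7 / 5851 = 1977 m³.
Wasting from the return line (neglecting effluent solids): Q_w = V·X / (θ_c·X_r) = 1977 × 2300 / (18.1 × 11100) = 22.64 m³/d.

Q_w ≈ 22.6 m³/d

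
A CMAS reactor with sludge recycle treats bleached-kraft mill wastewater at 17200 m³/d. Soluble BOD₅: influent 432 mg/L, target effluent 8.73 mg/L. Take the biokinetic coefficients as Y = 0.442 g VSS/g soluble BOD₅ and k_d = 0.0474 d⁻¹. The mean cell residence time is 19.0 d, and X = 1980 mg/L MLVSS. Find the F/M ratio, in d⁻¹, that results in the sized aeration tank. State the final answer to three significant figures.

Rearranging the biomass balance for a CMAS with decay, V = Y·Q·ΔS·θ_c / [X·(1+k_d θ_c)] = 0.442 × 17200 × (432 − 8.73) × 19.0 / [1980 × (1 + 0.0474 × 19.0)] = 6.11×10^7 / 3763 = 16247 m³.
F/M = Q·S₀ / (V·X) = 17200 × 432 / (16247 × 1980) = 0.2310 g soluble BOD₅·(g VSS·d)⁻¹.

F/M ≈ 0.231 d⁻¹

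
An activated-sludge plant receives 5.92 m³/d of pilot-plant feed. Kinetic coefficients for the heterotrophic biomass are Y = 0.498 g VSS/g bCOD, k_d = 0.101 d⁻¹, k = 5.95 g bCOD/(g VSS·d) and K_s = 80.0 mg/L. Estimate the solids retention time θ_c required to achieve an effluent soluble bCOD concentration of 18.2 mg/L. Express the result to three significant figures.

At the target effluent, Y k S/(K_s+S) = 0.498×5.95×18.2/98.20 = 0.5492 d⁻¹.
θ_c = 1/(μ − k_d) = 1/(0.5492 − 0.101) = 1/0.4482 = 2.231 d.

θ_c ≈ 2.23 d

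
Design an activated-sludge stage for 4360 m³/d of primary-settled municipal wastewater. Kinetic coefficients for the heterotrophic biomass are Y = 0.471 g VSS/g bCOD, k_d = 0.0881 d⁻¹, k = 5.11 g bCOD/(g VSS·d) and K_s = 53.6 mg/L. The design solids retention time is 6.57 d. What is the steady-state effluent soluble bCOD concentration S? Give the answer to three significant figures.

From the Monod/SRT balance for a CMAS, S = K_s·(1+k_d θ_c)/[θ_c·(Y k − k_d) − 1] = 53.6 × (1 + 0.0881 × 6.57) / [6.57 × (0.471 × 5.11 − 0.0881) − 1] = 84.62 / 14.23 = 5.945 mg/L.

S ≈ 5.95 mg/L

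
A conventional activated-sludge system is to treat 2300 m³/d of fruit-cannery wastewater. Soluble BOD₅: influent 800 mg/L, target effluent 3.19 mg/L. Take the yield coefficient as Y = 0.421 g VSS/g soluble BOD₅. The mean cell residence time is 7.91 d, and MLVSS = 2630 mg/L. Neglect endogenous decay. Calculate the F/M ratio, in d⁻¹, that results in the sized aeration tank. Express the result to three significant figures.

F/M ≈ 0.301 d⁻¹

Biomass mass balance (decay neglected): V·X = Y·Q·(S₀ − S)·θ_c, so V = 0.421 × 2300 × (800 − 3.19) × 7.91 / 2630 = 2321 m³.
Food-to-microorganism ratio F/M = Q S₀ / (V X) = 2300 × 800 / (2321 × 2630) = 0.3015 d⁻¹.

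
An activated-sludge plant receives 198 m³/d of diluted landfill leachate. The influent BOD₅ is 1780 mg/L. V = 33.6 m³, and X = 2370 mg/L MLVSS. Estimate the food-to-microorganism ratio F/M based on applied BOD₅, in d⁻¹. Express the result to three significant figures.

F/M ≈ 4.43 d⁻¹

F/M = applied load / biomass = Q·S₀/(V·X) = 198 × 1780 / (33.60 × 2370) = 4.426 d⁻¹.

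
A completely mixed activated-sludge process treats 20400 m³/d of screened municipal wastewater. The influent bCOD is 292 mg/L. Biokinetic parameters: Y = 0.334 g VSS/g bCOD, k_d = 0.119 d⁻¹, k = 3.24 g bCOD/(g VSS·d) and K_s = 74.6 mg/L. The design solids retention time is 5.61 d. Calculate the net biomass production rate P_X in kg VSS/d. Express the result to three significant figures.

P_X ≈ 1080 kg VSS/d

From the Monod/SRT balance for a CMAS, S = K_s·(1+k_d θ_c)/[θ_c·(Y k − k_d) − 1] = 74.6 × (1 + 0.119 × 5.61) / [5.61 × (0.334 × 3.24 − 0.119) − 1] = 124.4 / 4.403 = 28.25 mg/L.
Y_obs = Y / (1 + k_d θ_c) = 0.334 / (1 + 0.119 × 5.61) = 0.334 / 1.668 = 0.2003.
ΔS = 292 − 28.3 = 263.7 mg/L, so the substrate removal rate is 20400 × 263.7/1000 = 5379 kg bCOD/d.
So the net sludge growth is P_X = 0.2003 × 5379 = 1077 kg VSS/d.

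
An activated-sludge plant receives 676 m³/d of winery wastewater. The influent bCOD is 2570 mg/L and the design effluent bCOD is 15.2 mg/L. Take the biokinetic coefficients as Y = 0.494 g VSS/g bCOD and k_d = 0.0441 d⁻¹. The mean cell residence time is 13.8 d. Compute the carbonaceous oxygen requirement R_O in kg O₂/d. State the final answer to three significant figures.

R_O ≈ 974 kg O₂/d

The observed yield is Y_obs = Y/(1 + k_d·θ_c) = 0.494 / (1 + 0.0441 × 13.8) = 0.494 / 1.609 = 0.3071 g VSS per g bCOD removed.
Q·(S₀ − S) = 676 × (2570 − 15.2) × 10⁻³ = 1727 kg/d removed.
Biomass synthesised: P_X = Y_obs × 1727 = 530.4 kg VSS/d.
R_O = Q·(S₀ − S) − 1.42·P_X = 1727 − 1.42 × 530.4 = 973.9 kg O₂/d.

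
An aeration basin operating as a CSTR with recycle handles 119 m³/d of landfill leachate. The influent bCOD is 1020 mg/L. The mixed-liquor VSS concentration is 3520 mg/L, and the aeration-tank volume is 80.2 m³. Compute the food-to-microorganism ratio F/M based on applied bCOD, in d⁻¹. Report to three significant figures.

F/M = applied load / biomass = Q·S₀/(V·X) = 119 × 1020 / (80.20 × 3520) = 0.4300 d⁻¹.

F/M ≈ 0.430 d⁻¹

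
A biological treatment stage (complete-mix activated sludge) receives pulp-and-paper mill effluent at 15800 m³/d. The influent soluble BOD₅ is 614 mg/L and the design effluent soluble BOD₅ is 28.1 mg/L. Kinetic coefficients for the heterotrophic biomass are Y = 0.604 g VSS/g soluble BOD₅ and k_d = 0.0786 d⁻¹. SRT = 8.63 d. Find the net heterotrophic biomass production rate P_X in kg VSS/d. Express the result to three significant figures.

Y_obs = Y / (1 + k_d θ_c) = 0.604 / (1 + 0.0786 × 8.63) = 0.604 / 1.678 = 0.3599.
Substrate removed = Q·(S₀ − S) = 15800 m³/d × (614 − 28.1) g/m³ = 9.26×10^6 g/d = 9257 kg/d.
Biomass produced: P_X = Y_obs·Q·ΔS = 0.3599 × 9257 ≈ 3332 kg VSS/d.

P_X ≈ 3330 kg VSS/d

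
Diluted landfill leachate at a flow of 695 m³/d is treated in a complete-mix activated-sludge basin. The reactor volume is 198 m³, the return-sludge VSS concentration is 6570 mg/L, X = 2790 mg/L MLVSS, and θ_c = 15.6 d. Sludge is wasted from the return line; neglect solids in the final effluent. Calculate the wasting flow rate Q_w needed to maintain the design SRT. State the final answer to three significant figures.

Q_w ≈ 5.39 m³/d

θ_c = V·X/(Q_w·X_r) when wasting from the recycle, so Q_w = V·X/(θ_c·X_r) = 198.0 × 2790 / (15.6 × 6570) = 5.390 m³/d.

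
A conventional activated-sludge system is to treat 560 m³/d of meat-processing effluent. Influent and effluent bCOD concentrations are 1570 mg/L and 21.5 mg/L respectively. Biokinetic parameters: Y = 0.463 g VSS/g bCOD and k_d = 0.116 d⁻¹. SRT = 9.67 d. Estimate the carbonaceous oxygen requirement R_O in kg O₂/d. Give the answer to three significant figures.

Observed yield with endogenous decay: Y_obs = Y / (1 + k_d·θ_c) = 0.463 / (1 + 0.116 × 9.67) = 0.463 / 2.122 = 0.2182 g VSS/g bCOD.
Q·(S₀ − S) = 560 × (1570 − 21.5) × 10⁻³ = 867.2 kg/d removed.
Biomass synthesised: P_X = Y_obs × 867.2 = 189.2 kg VSS/d.
R_O = Q·(S₀ − S) − 1.42·P_X = 867.2 − 1.42 × 189.2 = 598.5 kg O₂/d.

R_O ≈ 598 kg O₂/d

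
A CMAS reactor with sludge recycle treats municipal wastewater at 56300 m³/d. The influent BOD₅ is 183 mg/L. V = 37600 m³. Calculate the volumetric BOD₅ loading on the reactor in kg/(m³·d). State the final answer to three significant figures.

L_v ≈ 0.274 kg BOD₅/(m³·d)

Applied BOD₅ load per unit volume = Q·S₀/V = (56300 × 183/1000)/37600 = 0.2740 kg BOD₅·m⁻³·d⁻¹.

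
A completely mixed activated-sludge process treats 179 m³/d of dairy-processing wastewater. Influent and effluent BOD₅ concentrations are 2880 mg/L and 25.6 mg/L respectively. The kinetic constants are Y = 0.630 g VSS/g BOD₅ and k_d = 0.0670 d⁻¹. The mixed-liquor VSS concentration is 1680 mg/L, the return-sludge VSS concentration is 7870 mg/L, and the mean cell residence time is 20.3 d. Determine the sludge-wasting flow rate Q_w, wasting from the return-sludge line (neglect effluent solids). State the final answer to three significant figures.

Q_w ≈ 17.3 m³/d

Steady-state biomass mass balance: V·X·(1 + k_d·θ_c) = Y·Q·(S₀ − S)·θ_c, so V = 0.630 × 179 × (2880 − 25.6) × 20.3 / [1680 × (1 + 0.0670 × 20.3)] = 6.53×10^6 / 3965 = 1648 m³.
Wasting from the return line (neglecting effluent solids): Q_w = V·X / (θ_c·X_r) = 1648 × 1680 / (20.3 × 7870) = 17.33 m³/d.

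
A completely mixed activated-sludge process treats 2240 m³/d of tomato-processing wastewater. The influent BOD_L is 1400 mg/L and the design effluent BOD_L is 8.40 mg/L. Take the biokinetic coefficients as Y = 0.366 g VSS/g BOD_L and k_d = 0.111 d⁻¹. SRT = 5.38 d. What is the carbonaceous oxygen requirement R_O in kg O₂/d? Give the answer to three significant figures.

R_O ≈ 2100 kg O₂/d

Correct the yield for decay: Y_obs = Y/(1 + k_d θ_c) = 0.366 / (1 + 0.111 × 5.38) = 0.366 / 1.597 = 0.2292.
ΔS = 1400 − 8.40 = 1392 mg/L, so the substrate removal rate is 2240 × 1392/1000 = 3117 kg BOD_L/d.
Biomass synthesised: P_X = Y_obs × 3117 = 714.3 kg VSS/d.
R_O = Q·ΔS − 1.42 P_X = 3117 − 1014 = 2103 kg O₂/d.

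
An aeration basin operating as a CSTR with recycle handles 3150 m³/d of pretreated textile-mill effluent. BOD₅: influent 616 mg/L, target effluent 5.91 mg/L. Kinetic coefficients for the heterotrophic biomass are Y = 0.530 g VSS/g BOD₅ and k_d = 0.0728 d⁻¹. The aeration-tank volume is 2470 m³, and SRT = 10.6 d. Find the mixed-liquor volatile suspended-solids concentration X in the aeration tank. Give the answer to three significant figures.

X ≈ 2470 mg/L

From V·X·(1 + k_d·θ_c) = Y·Q·(S₀ − S)·θ_c: X = 0.530 × 3150 × (616 − 5.91) × 10.6 / [2470 × (1 + 0.0728 × 10.6)] = 2467 mg/L.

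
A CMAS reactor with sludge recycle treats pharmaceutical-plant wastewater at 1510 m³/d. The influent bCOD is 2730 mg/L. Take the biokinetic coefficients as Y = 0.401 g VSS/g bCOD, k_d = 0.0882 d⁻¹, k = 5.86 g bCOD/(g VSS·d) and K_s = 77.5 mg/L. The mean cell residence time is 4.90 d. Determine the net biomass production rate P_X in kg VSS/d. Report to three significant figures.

From the Monod/SRT balance for a CMAS, S = K_s·(1+k_d θ_c)/[θ_c·(Y k − k_d) − 1] = 77.5 × (1 + 0.0882 × 4.90) / [4.90 × (0.401 × 5.86 − 0.0882) − 1] = 111.0 / 10.08 = 11.01 mg/L.
The observed yield is Y_obs = Y/(1 + k_d·θ_c) = 0.401 / (1 + 0.0882 × 4.90) = 0.401 / 1.432 = 0.2800 g VSS per g bCOD removed.
Substrate removed = Q·(S₀ − S) = 1510 m³/d × (2730 − 11.0) g/m³ = 4.11×10^6 g/d = 4106 kg/d.
Net biomass production P_X = Y_obs × Q·(S₀ − S) = 0.2800 × 4106 = 1150 kg VSS/d.

P_X ≈ 1150 kg VSS/d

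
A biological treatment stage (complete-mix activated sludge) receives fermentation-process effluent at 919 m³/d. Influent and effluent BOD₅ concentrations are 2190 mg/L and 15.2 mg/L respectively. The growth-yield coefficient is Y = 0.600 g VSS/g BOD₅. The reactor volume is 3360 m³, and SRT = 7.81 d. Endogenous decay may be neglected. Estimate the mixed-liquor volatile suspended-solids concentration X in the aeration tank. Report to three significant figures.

From V·X = Y·Q·(S₀ − S)·θ_c (decay neglected): X = 0.600 × 919 × (2190 − 15.2) × 7.81 / 3360 = 2787 mg/L.

X ≈ 2790 mg/L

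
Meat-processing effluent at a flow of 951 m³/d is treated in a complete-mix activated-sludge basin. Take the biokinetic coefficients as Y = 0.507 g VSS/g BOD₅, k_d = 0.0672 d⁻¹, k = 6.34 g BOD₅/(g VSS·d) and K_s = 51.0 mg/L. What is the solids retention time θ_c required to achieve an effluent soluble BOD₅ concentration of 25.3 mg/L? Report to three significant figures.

θ_c ≈ 1.00 d

From 1/θ_c = Y·k·S/(K_s + S) − k_d: Y·k·S/(K_s+S) = 0.507 × 6.34 × 25.3 / (51.0 + 25.3) = 1.066 d⁻¹.
θ_c = 1/(μ − k_d) = 1/(1.066 − 0.0672) = 1/0.9986 = 1.001 d.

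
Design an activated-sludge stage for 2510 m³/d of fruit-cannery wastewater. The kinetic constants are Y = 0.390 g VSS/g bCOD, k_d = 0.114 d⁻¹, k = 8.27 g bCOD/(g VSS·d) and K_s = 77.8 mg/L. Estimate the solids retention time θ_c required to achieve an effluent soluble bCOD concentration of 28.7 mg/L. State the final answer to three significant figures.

θ_c ≈ 1.32 d

From 1/θ_c = Y·k·S/(K_s + S) − k_d: Y·k·S/(K_s+S) = 0.390 × 8.27 × 28.7 / (77.8 + 28.7) = 0.8692 d⁻¹.
Then 1/θ_c = μ − k_d = 0.8692 − 0.114 = 0.7552 d⁻¹, giving θ_c = 1.324 d.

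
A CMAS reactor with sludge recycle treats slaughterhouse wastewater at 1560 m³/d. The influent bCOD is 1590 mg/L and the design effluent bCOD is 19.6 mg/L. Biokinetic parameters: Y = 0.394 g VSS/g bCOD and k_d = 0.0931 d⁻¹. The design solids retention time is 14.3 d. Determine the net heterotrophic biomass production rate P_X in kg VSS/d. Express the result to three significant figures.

Correct the yield for decay: Y_obs = Y/(1 + k_d θ_c) = 0.394 / (1 + 0.0931 × 14.3) = 0.394 / 2.331 = 0.1690.
Mass of bCOD removed per day: Q(S₀ − S) = 1560 × 1570 g/m³ = 2450 kg/d.
Net biomass production P_X = Y_obs × Q·(S₀ − S) = 0.1690 × 2450 = 414.0 kg VSS/d.

P_X ≈ 414 kg VSS/d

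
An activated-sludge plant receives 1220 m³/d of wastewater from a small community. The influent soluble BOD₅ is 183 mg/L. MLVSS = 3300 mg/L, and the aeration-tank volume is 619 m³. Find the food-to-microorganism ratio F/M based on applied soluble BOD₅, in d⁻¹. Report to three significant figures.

F/M ≈ 0.109 d⁻¹

F/M = applied load / biomass = Q·S₀/(V·X) = 1220 × 183 / (619.0 × 3300) = 0.1093 d⁻¹.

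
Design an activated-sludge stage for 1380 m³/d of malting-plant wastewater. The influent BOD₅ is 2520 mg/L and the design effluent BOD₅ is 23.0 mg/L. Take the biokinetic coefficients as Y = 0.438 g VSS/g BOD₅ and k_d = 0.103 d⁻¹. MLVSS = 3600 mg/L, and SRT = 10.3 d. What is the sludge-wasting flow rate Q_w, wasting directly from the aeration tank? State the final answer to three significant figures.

From the SRT design equation V = Y Q (S₀−S) θ_c / [X (1 + k_d θ_c)] = 0.438 × 1380 × (2520 − 23.0) × 10.3 / [3600 × (1 + 0.103 × 10.3)] = 1.55×10^7 / 7419 = 2095 m³.
Wasting from the aeration tank: Q_w = V / θ_c = 2095 / 10.3 = 203.4 m³/d.

Q_w ≈ 203 m³/d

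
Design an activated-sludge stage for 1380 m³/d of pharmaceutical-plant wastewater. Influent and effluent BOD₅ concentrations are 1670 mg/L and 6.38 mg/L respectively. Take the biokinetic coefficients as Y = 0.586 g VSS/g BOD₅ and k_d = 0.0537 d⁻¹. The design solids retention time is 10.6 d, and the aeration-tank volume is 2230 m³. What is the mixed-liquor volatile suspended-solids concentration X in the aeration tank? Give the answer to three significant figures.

X ≈ 4080 mg/L

From V·X·(1 + k_d·θ_c) = Y·Q·(S₀ − S)·θ_c: X = 0.586 × 1380 × (1670 − 6.38) × 10.6 / [2230 × (1 + 0.0537 × 10.6)] = 4075 mg/L.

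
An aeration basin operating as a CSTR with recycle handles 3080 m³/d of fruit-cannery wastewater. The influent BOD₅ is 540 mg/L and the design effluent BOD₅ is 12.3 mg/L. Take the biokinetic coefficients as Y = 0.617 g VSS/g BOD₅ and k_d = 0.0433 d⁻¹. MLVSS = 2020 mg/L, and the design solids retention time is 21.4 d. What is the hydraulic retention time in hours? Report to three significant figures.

τ ≈ 43.0 h

Rearranging the biomass balance for a CMAS with decay, V = Y·Q·ΔS·θ_c / [X·(1+k_d θ_c)] = 0.617 × 3080 × (540 − 12.3) × 21.4 / [2020 × (1 + 0.0433 × 21.4)] = 2.15×10^7 / 3892 = 5514 m³.
HRT = V/Q = 5514 m³ / 3080 m³·d⁻¹ = 1.790 d × 24 = 42.97 h.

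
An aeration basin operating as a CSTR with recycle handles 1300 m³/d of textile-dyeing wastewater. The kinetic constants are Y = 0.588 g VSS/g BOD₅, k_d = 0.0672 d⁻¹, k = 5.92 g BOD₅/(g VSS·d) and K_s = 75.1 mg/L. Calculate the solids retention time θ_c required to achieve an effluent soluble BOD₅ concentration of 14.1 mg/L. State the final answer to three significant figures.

θ_c ≈ 2.07 d

From 1/θ_c = Y·k·S/(K_s + S) − k_d: Y·k·S/(K_s+S) = 0.588 × 5.92 × 14.1 / (75.1 + 14.1) = 0.5502 d⁻¹.
1/θ_c = 0.5502 − 0.0672 = 0.4830 d⁻¹, so θ_c = 2.070 d.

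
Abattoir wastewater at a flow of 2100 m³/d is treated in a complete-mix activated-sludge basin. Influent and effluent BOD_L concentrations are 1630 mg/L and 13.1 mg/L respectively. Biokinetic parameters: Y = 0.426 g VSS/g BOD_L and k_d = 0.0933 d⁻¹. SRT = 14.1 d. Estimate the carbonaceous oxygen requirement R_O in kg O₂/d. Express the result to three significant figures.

Y_obs = Y / (1 + k_d θ_c) = 0.426 / (1 + 0.0933 × 14.1) = 0.426 / 2.316 = 0.1840.
Mass of BOD_L removed per day: Q(S₀ − S) = 2100 × 1617 g/m³ = 3395 kg/d.
P_X = Y_obs·Q·(S₀ − S) = 0.1840 × 3395 = 624.7 kg VSS/d.
R_O = Q·ΔS − 1.42 P_X = 3395 − 887.1 = 2508 kg O₂/d.

R_O ≈ 2510 kg O₂/d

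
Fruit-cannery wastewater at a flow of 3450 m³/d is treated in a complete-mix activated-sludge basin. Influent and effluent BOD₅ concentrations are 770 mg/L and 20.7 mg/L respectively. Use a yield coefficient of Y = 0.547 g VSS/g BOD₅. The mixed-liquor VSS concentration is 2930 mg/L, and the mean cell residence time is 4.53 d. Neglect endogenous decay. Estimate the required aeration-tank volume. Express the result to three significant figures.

V ≈ 2190 m³

V·X = Y·Q·ΔS·θ_c gives V = 0.547 × 3450 × (770 − 20.7) × 4.53 / 2930 = 2186 m³.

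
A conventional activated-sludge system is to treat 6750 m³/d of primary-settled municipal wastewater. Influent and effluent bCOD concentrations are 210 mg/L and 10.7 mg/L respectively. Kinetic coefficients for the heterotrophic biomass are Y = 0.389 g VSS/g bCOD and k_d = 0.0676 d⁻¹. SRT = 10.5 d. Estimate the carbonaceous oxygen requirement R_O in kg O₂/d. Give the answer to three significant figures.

Correct the yield for decay: Y_obs = Y/(1 + k_d θ_c) = 0.389 / (1 + 0.0676 × 10.5) = 0.389 / 1.710 = 0.2275.
Mass of bCOD removed per day: Q(S₀ − S) = 6750 × 199.3 g/m³ = 1345 kg/d.
P_X = Y_obs·Q·(S₀ − S) = 0.2275 × 1345 = 306.1 kg VSS/d.
Carbonaceous O₂ demand = substrate oxidised − cell-mass equivalent = 1345 − 1.42 × 306.1 = 910.7 kg O₂/d.

R_O ≈ 911 kg O₂/d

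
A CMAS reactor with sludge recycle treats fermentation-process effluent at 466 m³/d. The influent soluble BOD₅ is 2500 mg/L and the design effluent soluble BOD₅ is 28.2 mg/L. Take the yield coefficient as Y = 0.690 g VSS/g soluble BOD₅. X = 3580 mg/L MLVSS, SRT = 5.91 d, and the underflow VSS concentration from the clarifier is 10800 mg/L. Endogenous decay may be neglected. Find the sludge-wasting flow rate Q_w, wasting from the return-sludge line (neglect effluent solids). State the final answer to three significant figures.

Q_w ≈ 73.6 m³/d

Biomass mass balance (decay neglected): V·X = Y·Q·(S₀ − S)·θ_c, so V = 0.690 × 466 × (2500 − 28.2) × 5.91 / 3580 = 1312 m³.
Wasting from the return line (neglecting effluent solids): Q_w = V·X / (θ_c·X_r) = 1312 × 3580 / (5.91 × 10800) = 73.59 m³/d.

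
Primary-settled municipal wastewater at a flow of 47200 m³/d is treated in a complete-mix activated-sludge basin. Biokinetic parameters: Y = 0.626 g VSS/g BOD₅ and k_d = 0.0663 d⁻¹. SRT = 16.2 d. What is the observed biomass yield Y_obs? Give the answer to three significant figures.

Correct the yield for decay: Y_obs = Y/(1 + k_d θ_c) = 0.626 / (1 + 0.0663 × 16.2) = 0.626 / 2.074 = 0.3018.

Y_obs ≈ 0.302 g VSS/g BOD₅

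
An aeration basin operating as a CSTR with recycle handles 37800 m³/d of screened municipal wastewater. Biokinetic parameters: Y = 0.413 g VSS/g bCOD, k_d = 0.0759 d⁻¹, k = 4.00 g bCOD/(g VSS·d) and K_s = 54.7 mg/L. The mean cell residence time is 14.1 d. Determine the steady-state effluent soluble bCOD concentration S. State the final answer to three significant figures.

Effluent substrate depends only on kinetics and SRT: S = K_s(1 + k_d θ_c) / [θ_c(Yk − k_d) − 1] = 54.7 × (1 + 0.0759 × 14.1) / [14.1 × (0.413 × 4.00 − 0.0759) − 1] = 113.2 / 21.22 = 5.336 mg/L.

S ≈ 5.34 mg/L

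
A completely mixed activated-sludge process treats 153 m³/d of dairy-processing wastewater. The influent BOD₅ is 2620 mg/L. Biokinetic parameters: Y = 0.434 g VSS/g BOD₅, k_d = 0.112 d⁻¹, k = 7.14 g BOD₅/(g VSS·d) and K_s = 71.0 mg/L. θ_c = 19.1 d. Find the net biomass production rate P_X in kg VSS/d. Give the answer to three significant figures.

P_X ≈ 55.3 kg VSS/d

For a completely mixed reactor with recycle the Lawrence–McCarty relation gives S = K_s·(1 + k_d·θ_c) / [θ_c·(Y·k − k_d) − 1] = 71.0 × (1 + 0.112 × 19.1) / [19.1 × (0.434 × 7.14 − 0.112) − 1] = 222.9 / 56.05 = 3.977 mg/L.
Correct the yield for decay: Y_obs = Y/(1 + k_d θ_c) = 0.434 / (1 + 0.112 × 19.1) = 0.434 / 3.139 = 0.1383.
Substrate removed = Q·(S₀ − S) = 153 m³/d × (2620 − 3.98) g/m³ = 4×10^5 g/d = 400.3 kg/d.
Net biomass production P_X = Y_obs × Q·(S₀ − S) = 0.1383 × 400.3 = 55.34 kg VSS/d.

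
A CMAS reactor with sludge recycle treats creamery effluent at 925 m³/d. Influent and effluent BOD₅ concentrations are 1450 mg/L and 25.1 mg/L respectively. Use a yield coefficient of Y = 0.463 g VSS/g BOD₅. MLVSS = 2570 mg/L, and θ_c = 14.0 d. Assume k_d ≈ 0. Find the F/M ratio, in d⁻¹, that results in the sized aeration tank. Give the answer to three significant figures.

With k_d = 0 the design equation reduces to V = Y Q (S₀−S) θ_c / X = 0.463 × 925 × (1450 − 25.1) × 14.0 / 2570 = 3324 m³.
Food-to-microorganism ratio F/M = Q S₀ / (V X) = 925 × 1450 / (3324 × 2570) = 0.1570 d⁻¹.

F/M ≈ 0.157 d⁻¹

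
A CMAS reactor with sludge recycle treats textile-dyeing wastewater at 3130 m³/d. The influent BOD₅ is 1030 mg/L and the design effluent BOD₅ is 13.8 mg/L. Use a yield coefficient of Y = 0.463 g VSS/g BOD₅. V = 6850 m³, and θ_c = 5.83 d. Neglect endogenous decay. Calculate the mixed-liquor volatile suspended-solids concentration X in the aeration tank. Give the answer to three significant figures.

X ≈ 1250 mg/L

Without decay, X = Y Q (S₀−S) θ_c / V = 0.463 × 3130 × (1030 − 13.8) × 5.83 / 6850 = 1253 mg/L.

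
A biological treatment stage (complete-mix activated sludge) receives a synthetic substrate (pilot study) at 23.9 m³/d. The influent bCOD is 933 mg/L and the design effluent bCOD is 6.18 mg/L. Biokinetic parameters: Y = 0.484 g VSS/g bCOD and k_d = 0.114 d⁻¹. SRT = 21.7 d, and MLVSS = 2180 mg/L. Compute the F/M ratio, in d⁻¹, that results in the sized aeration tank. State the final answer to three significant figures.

F/M ≈ 0.333 d⁻¹

Steady-state biomass mass balance: V·X·(1 + k_d·θ_c) = Y·Q·(S₀ − S)·θ_c, so V = 0.484 × 23.9 × (933 − 6.18) × 21.7 / [2180 × (1 + 0.114 × 21.7)] = 2.33×10^5 / 7573 = 30.72 m³.
F/M = Q·S₀ / (V·X) = 23.9 × 933 / (30.72 × 2180) = 0.3330 g bCOD·(g VSS·d)⁻¹.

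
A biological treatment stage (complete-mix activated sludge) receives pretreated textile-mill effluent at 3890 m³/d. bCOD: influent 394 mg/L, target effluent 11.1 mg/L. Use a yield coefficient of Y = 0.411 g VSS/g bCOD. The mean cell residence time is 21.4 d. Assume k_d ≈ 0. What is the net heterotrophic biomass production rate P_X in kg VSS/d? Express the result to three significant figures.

P_X ≈ 612 kg VSS/d

Since k_d ≈ 0, Y_obs = Y = 0.411 g VSS/g bCOD.
Mass of bCOD removed per day: Q(S₀ − S) = 3890 × 382.9 g/m³ = 1489 kg/d.
Biomass produced: P_X = Y_obs·Q·ΔS = 0.4110 × 1489 ≈ 612.2 kg VSS/d.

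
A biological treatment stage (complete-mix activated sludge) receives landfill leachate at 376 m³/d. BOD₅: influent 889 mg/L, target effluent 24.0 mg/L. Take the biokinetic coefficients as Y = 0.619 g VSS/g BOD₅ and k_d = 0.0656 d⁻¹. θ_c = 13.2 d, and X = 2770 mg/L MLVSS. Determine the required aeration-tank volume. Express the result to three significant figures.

V ≈ 514 m³

Rearranging the biomass balance for a CMAS with decay, V = Y·Q·ΔS·θ_c / [X·(1+k_d θ_c)] = 0.619 × 376 × (889 − 24.0) × 13.2 / [2770 × (1 + 0.0656 × 13.2)] = 2.66×10^6 / 5169 = 514.2 m³.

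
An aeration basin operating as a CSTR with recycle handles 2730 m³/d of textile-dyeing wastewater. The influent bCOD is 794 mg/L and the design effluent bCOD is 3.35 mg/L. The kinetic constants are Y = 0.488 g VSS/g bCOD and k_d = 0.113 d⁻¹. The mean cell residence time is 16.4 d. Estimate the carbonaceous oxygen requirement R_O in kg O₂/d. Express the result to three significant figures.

The observed yield is Y_obs = Y/(1 + k_d·θ_c) = 0.488 / (1 + 0.113 × 16.4) = 0.488 / 2.853 = 0.1710 g VSS per g bCOD removed.
ΔS = 794 − 3.35 = 790.6 mg/L, so the substrate removal rate is 2730 × 790.6/1000 = 2158 kg bCOD/d.
Net sludge production P_X = 0.1710 × 2158 = 369.2 kg VSS/d.
R_O = Q·(S₀ − S) − 1.42·P_X = 2158 − 1.42 × 369.2 = 1634 kg O₂/d.

R_O ≈ 1630 kg O₂/d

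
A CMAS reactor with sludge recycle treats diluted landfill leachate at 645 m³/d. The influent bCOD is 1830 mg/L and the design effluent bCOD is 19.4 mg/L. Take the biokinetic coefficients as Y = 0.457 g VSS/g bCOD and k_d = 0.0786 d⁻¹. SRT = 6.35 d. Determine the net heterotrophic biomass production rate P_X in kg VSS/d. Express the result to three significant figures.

P_X ≈ 356 kg VSS/d

Y_obs = Y / (1 + k_d θ_c) = 0.457 / (1 + 0.0786 × 6.35) = 0.457 / 1.499 = 0.3048.
Mass of bCOD removed per day: Q(S₀ − S) = 645 × 1811 g/m³ = 1168 kg/d.
So the net sludge growth is P_X = 0.3048 × 1168 = 356.0 kg VSS/d.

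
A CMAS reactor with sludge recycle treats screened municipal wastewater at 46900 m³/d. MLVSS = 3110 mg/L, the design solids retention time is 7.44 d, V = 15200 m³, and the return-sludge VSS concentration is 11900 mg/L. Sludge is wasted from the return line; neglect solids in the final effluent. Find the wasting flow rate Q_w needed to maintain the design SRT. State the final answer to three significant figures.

Q_w ≈ 534 m³/d

Q_w = (V·X)/(θ_c X_r) = 15200 × 3110 / (7.44 × 11900) = 533.9 m³/d.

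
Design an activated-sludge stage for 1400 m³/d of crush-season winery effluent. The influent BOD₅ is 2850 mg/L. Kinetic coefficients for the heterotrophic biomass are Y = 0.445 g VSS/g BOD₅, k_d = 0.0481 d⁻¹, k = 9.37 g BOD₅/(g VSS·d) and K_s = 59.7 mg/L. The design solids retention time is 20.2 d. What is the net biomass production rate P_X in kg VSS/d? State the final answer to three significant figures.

Effluent substrate depends only on kinetics and SRT: S = K_s(1 + k_d θ_c) / [θ_c(Yk − k_d) − 1] = 59.7 × (1 + 0.0481 × 20.2) / [20.2 × (0.445 × 9.37 − 0.0481) − 1] = 117.7 / 82.26 = 1.431 mg/L.
Correct the yield for decay: Y_obs = Y/(1 + k_d θ_c) = 0.445 / (1 + 0.0481 × 20.2) = 0.445 / 1.972 = 0.2257.
Substrate removed = Q·(S₀ − S) = 1400 m³/d × (2850 − 1.43) g/m³ = 3.99×10^6 g/d = 3988 kg/d.
So the net sludge growth is P_X = 0.2257 × 3988 = 900.1 kg VSS/d.

P_X ≈ 900 kg VSS/d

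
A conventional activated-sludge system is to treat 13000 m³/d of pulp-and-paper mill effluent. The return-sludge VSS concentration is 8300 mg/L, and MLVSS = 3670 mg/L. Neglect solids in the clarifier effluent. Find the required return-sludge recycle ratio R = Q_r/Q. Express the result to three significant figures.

Solids balance on the clarifier gives (1+R)X = R·X_r, so R = X/(X_r − X) = 3670 / (8300 − 3670) = 0.7927.

R ≈ 0.793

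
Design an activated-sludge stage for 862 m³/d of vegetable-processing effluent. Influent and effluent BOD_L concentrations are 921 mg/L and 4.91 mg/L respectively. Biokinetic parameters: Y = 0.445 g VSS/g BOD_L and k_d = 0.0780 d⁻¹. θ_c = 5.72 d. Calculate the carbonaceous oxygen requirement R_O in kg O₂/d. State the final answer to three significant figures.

Y_obs = Y / (1 + k_d θ_c) = 0.445 / (1 + 0.0780 × 5.72) = 0.445 / 1.446 = 0.3077.
ΔS = 921 − 4.91 = 916.1 mg/L, so the substrate removal rate is 862 × 916.1/1000 = 789.7 kg BOD_L/d.
P_X = Y_obs·Q·(S₀ − S) = 0.3077 × 789.7 = 243.0 kg VSS/d.
R_O = Q·(S₀ − S) − 1.42·P_X = 789.7 − 1.42 × 243.0 = 444.6 kg O₂/d.

R_O ≈ 445 kg O₂/d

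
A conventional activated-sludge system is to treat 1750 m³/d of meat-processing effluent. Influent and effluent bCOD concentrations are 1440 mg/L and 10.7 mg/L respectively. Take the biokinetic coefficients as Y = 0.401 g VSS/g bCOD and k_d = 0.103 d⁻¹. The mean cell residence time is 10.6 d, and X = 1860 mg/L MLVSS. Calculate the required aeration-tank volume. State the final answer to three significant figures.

V ≈ 2730 m³

From the SRT design equation V = Y Q (S₀−S) θ_c / [X (1 + k_d θ_c)] = 0.401 × 1750 × (1440 − 10.7) × 10.6 / [1860 × (1 + 0.103 × 10.6)] = 1.06×10^7 / 3891 = 2733 m³.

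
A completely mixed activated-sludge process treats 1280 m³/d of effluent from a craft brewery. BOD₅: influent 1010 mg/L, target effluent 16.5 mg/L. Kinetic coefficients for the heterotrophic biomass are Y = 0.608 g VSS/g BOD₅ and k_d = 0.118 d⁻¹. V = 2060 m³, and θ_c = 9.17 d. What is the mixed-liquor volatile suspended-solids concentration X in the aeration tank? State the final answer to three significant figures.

X ≈ 1650 mg/L

X = Y·Q·ΔS·θ_c / [V·(1 + k_d θ_c)] = 0.608 × 1280 × (1010 − 16.5) × 9.17 / [2060 × (1 + 0.118 × 9.17)] = 1653 mg/L.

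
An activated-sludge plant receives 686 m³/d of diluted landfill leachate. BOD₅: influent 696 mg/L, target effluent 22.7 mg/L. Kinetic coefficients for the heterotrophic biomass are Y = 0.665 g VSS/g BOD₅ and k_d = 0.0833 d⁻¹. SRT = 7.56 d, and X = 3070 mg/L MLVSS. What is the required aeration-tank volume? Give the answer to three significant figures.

V ≈ 464 m³

Rearranging the biomass balance for a CMAS with decay, V = Y·Q·ΔS·θ_c / [X·(1+k_d θ_c)] = 0.665 × 686 × (696 − 22.7) × 7.56 / [3070 × (1 + 0.0833 × 7.56)] = 2.32×10^6 / 5003 = 464.1 m³.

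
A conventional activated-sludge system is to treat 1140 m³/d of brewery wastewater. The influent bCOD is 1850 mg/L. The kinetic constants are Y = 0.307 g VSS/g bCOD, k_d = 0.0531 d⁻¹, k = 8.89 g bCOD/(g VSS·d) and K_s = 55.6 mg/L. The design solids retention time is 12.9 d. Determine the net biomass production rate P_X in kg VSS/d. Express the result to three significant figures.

P_X ≈ 384 kg VSS/d

From the Monod/SRT balance for a CMAS, S = K_s·(1+k_d θ_c)/[θ_c·(Y k − k_d) − 1] = 55.6 × (1 + 0.0531 × 12.9) / [12.9 × (0.307 × 8.89 − 0.0531) − 1] = 93.69 / 33.52 = 2.795 mg/L.
Correct the yield for decay: Y_obs = Y/(1 + k_d θ_c) = 0.307 / (1 + 0.0531 × 12.9) = 0.307 / 1.685 = 0.1822.
ΔS = 1850 − 2.79 = 1847 mg/L, so the substrate removal rate is 1140 × 1847/1000 = 2106 kg bCOD/d.
P_X = Y_obs · Q(S₀ − S) = 0.1822 × 2106 = 383.7 kg VSS/d.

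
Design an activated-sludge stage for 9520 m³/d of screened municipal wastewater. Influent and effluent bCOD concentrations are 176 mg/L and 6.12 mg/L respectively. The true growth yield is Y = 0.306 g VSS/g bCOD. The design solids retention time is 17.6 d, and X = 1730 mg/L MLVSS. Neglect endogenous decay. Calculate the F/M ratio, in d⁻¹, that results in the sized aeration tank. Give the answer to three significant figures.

F/M ≈ 0.192 d⁻¹

V·X = Y·Q·ΔS·θ_c gives V = 0.306 × 9520 × (176 − 6.12) × 17.6 / 1730 = 5035 m³.
F/M = applied load / biomass = Q·S₀/(V·X) = 9520 × 176 / (5035 × 1730) = 0.1924 d⁻¹.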